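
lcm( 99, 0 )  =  0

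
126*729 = 91854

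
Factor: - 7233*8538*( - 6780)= 418701300120= 2^3*3^3*5^1*113^1*1423^1*2411^1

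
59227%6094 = 4381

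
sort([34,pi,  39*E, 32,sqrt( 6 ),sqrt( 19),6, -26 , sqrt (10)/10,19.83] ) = [ - 26, sqrt( 10)/10,sqrt ( 6 ),pi,sqrt(19 ),6,19.83, 32,34, 39*E] 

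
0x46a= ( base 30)17k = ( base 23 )233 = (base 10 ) 1130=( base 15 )505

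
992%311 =59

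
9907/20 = 495 + 7/20= 495.35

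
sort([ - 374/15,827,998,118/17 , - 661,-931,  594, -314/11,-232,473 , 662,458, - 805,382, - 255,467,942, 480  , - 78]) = [ - 931,-805,-661, - 255, - 232,-78, - 314/11,-374/15,118/17,382,458,467, 473, 480,  594 , 662,827,  942,  998 ] 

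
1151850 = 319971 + 831879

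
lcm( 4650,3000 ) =93000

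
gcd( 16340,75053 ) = 1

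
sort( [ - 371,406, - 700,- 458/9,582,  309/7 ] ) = [ - 700, - 371, - 458/9,  309/7,  406, 582]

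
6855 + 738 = 7593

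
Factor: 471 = 3^1 * 157^1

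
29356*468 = 13738608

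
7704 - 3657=4047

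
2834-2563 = 271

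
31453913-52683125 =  - 21229212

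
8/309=8/309 = 0.03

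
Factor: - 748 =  - 2^2 *11^1*17^1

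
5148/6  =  858 = 858.00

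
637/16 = 637/16 = 39.81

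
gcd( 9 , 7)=1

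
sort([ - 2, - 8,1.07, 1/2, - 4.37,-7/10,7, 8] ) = [- 8, - 4.37, - 2, - 7/10,1/2, 1.07, 7, 8 ] 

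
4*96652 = 386608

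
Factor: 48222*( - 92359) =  - 2^1 *3^3*19^2 * 47^1*4861^1 = - 4453735698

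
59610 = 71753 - 12143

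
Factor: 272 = 2^4 * 17^1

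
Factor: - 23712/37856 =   -  3^1* 7^( - 1) *13^(-1) * 19^1 =-57/91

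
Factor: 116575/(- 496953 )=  - 3^( - 2)*5^2*4663^1*55217^( - 1)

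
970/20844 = 485/10422 = 0.05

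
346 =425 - 79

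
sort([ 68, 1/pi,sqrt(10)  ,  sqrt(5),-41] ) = [- 41,1/pi,sqrt(5),  sqrt( 10 ), 68]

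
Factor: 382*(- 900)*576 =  - 198028800 =- 2^9*3^4 * 5^2*191^1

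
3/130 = 3/130 = 0.02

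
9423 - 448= 8975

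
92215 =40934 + 51281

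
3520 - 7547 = -4027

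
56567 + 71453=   128020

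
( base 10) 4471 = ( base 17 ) f80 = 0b1000101110111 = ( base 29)595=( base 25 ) 73L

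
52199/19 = 52199/19 = 2747.32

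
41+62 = 103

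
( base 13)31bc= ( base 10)6915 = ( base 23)D1F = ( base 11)5217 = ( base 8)15403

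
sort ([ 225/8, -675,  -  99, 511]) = [ - 675,-99, 225/8,511]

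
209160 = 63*3320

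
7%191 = 7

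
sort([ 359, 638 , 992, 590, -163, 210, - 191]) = [ - 191, - 163, 210, 359 , 590, 638, 992] 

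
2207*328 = 723896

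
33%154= 33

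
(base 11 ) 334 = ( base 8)620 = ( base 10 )400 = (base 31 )CS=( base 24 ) GG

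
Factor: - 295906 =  - 2^1*13^1*19^1 * 599^1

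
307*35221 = 10812847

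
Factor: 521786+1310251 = 1832037 = 3^1*19^1*32141^1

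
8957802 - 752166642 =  - 743208840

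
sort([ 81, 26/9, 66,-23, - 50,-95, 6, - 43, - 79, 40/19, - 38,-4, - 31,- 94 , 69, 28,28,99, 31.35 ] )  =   [-95,-94, - 79, - 50, - 43, - 38,-31 , - 23, - 4, 40/19, 26/9 , 6, 28, 28,31.35, 66, 69, 81,99 ] 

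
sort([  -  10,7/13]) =[ - 10, 7/13 ]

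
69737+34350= 104087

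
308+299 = 607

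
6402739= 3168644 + 3234095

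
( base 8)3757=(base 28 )2GF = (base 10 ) 2031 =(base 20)51B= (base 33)1SI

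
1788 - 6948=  - 5160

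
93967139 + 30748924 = 124716063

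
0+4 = 4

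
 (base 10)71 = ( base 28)2F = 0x47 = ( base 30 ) 2B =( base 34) 23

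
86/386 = 43/193 = 0.22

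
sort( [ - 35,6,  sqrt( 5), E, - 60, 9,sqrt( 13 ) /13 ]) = [-60, - 35,  sqrt(13)/13,sqrt( 5),E,6, 9]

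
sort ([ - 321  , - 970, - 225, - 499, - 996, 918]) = [ - 996, - 970 , - 499 , - 321,-225 , 918 ]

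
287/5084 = 7/124 =0.06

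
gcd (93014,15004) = 2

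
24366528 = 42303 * 576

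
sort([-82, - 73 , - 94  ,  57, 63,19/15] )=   [ - 94,-82, - 73 , 19/15, 57, 63]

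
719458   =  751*958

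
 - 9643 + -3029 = - 12672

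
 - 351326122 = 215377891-566704013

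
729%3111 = 729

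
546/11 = 49+7/11 = 49.64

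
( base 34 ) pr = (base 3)1012111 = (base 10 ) 877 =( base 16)36D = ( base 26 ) 17J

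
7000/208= 875/26 =33.65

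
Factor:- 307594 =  - 2^1*7^1*127^1*173^1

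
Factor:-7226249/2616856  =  -2^(-3)*11^( - 1)*29^1*131^( - 1)*227^(-1 )*249181^1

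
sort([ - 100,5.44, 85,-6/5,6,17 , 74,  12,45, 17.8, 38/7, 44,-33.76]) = [-100,  -  33.76,  -  6/5, 38/7,5.44,6,12,  17, 17.8,44, 45,74,85] 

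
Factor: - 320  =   - 2^6 * 5^1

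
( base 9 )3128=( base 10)2294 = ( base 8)4366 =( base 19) 66E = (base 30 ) 2ge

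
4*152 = 608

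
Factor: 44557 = 17^1*2621^1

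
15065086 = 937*16078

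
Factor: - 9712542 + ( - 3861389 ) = -13573931= - 7^2 * 37^1*7487^1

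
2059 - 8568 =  - 6509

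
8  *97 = 776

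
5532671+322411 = 5855082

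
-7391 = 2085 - 9476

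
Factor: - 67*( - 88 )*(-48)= - 2^7*3^1*11^1*67^1  =  - 283008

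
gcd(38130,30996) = 246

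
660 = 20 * 33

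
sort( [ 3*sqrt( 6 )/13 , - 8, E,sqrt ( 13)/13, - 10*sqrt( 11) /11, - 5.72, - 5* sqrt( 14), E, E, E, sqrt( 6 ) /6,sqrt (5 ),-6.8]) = [-5*sqrt(14), - 8, - 6.8,-5.72, -10*sqrt( 11)/11, sqrt( 13 )/13 , sqrt( 6)/6,3*sqrt(6)/13,sqrt( 5 ),E , E,E,E] 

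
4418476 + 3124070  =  7542546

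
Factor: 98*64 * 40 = 250880= 2^10*5^1*7^2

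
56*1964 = 109984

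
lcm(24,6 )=24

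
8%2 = 0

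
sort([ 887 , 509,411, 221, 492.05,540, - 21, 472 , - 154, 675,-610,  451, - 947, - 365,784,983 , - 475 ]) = [-947, - 610,-475,- 365, - 154, -21, 221,411,451, 472,492.05, 509, 540,675, 784, 887,983 ] 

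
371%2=1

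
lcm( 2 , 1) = 2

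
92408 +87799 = 180207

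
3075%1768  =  1307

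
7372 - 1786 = 5586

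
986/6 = 164 + 1/3 = 164.33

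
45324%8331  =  3669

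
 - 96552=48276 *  ( - 2 )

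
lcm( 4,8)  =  8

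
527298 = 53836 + 473462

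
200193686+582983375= 783177061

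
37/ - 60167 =  -  1 + 60130/60167 = - 0.00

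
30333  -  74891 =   -  44558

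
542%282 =260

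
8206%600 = 406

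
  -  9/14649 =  - 1 + 4880/4883 = -0.00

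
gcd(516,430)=86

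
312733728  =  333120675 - 20386947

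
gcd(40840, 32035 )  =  5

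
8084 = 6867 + 1217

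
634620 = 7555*84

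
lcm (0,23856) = 0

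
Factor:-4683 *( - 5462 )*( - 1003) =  - 25655281638 = -2^1 *3^1 * 7^1 * 17^1 *59^1*223^1*2731^1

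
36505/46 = 793+27/46=793.59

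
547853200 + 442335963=990189163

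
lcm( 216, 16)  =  432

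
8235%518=465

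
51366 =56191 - 4825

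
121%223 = 121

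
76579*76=5820004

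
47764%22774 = 2216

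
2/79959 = 2/79959 = 0.00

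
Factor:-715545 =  - 3^2*5^1*15901^1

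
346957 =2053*169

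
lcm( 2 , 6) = 6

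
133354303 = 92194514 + 41159789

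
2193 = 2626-433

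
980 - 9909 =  -8929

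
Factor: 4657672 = 2^3*582209^1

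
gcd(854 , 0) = 854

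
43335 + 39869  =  83204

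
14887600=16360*910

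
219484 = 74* 2966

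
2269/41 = 2269/41 = 55.34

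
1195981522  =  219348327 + 976633195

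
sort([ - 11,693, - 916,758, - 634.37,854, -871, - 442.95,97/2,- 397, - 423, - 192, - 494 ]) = [-916, - 871,  -  634.37, - 494, - 442.95, - 423, - 397,-192,- 11,97/2 , 693, 758, 854] 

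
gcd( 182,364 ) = 182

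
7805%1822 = 517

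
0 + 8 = 8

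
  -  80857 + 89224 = 8367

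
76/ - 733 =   -  76/733= - 0.10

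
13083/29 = 451 + 4/29 = 451.14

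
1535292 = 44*34893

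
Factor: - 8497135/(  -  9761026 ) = 2^(-1 )*5^1*11^( - 1 )*17^( - 1)*26099^(-1 ) * 1699427^1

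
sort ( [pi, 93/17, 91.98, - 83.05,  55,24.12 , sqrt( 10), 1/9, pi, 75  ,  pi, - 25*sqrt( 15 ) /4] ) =[ - 83.05, - 25*sqrt( 15 ) /4 , 1/9, pi,  pi, pi, sqrt( 10) , 93/17, 24.12, 55,  75, 91.98] 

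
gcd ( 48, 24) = 24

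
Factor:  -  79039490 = -2^1*5^1 * 331^1*23879^1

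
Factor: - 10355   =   - 5^1*19^1*109^1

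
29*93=2697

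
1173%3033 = 1173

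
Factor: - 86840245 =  - 5^1*1109^1 * 15661^1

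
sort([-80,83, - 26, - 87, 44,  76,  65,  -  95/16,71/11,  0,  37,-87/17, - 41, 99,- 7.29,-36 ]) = [-87, - 80,-41, - 36, -26, - 7.29, - 95/16, - 87/17, 0, 71/11 , 37,44,65, 76,83, 99] 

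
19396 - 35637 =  -16241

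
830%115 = 25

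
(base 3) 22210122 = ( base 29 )7I7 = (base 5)201131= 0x1910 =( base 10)6416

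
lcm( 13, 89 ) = 1157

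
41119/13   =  3163 = 3163.00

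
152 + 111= 263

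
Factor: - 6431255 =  - 5^1*83^1* 15497^1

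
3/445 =3/445 =0.01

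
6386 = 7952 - 1566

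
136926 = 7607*18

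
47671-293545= - 245874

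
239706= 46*5211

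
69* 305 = 21045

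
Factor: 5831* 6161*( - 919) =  - 33014882929=- 7^3*17^1*61^1*101^1*919^1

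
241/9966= 241/9966=0.02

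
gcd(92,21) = 1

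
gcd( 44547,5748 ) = 1437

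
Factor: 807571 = 807571^1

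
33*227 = 7491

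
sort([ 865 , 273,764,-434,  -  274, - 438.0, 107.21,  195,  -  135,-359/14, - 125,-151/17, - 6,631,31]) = [ - 438.0,-434, - 274,- 135, - 125, - 359/14,-151/17,-6, 31, 107.21, 195, 273, 631,  764, 865]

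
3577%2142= 1435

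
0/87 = 0= 0.00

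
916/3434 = 458/1717 = 0.27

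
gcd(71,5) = 1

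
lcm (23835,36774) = 1287090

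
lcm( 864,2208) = 19872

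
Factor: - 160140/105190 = -2^1*3^1*17^1*67^( - 1 )= - 102/67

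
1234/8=154 + 1/4 = 154.25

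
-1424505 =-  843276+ - 581229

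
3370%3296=74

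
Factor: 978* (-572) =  - 559416 = - 2^3*3^1*11^1*13^1*163^1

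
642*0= 0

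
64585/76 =64585/76 = 849.80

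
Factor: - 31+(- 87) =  - 2^1*59^1 = - 118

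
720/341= 2  +  38/341 = 2.11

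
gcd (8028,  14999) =1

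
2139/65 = 32+59/65=32.91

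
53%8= 5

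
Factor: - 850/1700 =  - 1/2 =-  2^(-1)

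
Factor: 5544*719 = 3986136 = 2^3*3^2*7^1 *11^1*719^1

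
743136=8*92892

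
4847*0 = 0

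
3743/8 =3743/8=467.88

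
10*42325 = 423250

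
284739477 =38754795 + 245984682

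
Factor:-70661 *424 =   -  2^3 * 19^1*53^1 * 3719^1 =-29960264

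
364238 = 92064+272174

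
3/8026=3/8026 = 0.00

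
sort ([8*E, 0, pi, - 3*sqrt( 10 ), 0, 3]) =[-3*sqrt( 10),0, 0,3, pi, 8*E ] 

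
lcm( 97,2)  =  194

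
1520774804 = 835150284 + 685624520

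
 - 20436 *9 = - 183924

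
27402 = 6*4567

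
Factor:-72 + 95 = 23 = 23^1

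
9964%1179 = 532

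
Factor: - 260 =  - 2^2*5^1 * 13^1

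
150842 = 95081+55761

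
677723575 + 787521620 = 1465245195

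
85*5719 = 486115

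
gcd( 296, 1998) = 74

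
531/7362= 59/818 = 0.07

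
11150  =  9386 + 1764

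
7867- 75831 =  - 67964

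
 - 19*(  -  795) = 15105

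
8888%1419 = 374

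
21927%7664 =6599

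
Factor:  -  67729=  -  89^1 * 761^1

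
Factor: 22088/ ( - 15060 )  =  -22/15= - 2^1*3^(- 1) * 5^( - 1)* 11^1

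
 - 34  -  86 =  - 120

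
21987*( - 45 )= - 989415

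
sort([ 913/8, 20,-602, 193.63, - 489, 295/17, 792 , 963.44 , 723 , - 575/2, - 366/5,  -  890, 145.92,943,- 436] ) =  [ - 890, - 602 , - 489,-436,-575/2, - 366/5, 295/17, 20,913/8,145.92,193.63,723, 792,943, 963.44] 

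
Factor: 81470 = 2^1*5^1*8147^1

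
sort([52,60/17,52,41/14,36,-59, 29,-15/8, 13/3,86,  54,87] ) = [ - 59, - 15/8,41/14, 60/17, 13/3, 29, 36,  52,52,54, 86,87] 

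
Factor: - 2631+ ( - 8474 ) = -11105= - 5^1*2221^1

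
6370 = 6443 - 73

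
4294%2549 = 1745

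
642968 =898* 716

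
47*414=19458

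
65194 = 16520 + 48674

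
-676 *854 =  - 577304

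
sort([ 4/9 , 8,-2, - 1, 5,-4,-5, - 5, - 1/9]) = [ - 5, - 5  ,-4,- 2,-1, - 1/9,4/9,5,8] 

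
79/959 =79/959  =  0.08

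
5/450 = 1/90 = 0.01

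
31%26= 5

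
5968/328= 746/41 =18.20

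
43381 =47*923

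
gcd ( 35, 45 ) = 5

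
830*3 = 2490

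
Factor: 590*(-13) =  - 7670 = -2^1  *5^1*13^1*59^1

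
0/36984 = 0=0.00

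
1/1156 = 1/1156 = 0.00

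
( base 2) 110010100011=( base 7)12301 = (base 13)161B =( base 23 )62F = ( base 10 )3235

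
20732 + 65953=86685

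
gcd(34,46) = 2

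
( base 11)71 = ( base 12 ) 66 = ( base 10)78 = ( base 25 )33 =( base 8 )116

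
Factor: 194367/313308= 2^( - 2 )*  3^( - 3)*67^1 = 67/108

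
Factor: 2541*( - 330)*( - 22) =18447660  =  2^2*3^2 * 5^1 * 7^1*11^4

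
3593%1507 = 579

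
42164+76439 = 118603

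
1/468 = 1/468 =0.00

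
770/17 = 45  +  5/17  =  45.29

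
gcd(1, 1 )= 1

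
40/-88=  - 5/11 =- 0.45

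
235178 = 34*6917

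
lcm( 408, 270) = 18360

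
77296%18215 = 4436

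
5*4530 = 22650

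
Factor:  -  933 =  - 3^1*311^1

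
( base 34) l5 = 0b1011001111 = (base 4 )23033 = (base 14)395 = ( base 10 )719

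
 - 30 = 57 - 87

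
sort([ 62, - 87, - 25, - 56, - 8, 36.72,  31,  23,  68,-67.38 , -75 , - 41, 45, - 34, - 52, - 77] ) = [ - 87, - 77, -75, - 67.38, - 56, - 52, - 41, - 34, - 25 , - 8,23,31,36.72, 45,62,68 ]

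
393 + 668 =1061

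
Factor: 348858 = 2^1*3^2*19381^1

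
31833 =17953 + 13880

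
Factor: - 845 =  - 5^1*13^2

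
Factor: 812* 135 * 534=2^3* 3^4 * 5^1*7^1*29^1 * 89^1 = 58537080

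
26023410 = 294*88515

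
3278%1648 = 1630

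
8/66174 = 4/33087 = 0.00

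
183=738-555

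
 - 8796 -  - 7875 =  - 921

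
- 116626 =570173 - 686799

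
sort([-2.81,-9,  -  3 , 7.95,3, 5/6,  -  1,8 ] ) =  [ - 9, - 3, - 2.81 ,- 1, 5/6, 3, 7.95,  8 ]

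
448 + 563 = 1011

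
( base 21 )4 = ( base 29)4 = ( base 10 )4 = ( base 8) 4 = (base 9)4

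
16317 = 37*441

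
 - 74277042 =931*( - 79782 ) 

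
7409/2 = 7409/2 = 3704.50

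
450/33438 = 75/5573 = 0.01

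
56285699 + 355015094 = 411300793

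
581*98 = 56938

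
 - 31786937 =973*( - 32669 )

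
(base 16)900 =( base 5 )33204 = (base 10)2304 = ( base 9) 3140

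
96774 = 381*254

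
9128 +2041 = 11169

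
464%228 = 8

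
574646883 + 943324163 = 1517971046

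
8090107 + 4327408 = 12417515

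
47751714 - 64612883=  - 16861169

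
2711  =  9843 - 7132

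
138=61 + 77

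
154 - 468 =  - 314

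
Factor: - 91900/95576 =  - 2^ ( - 1)*5^2*13^(  -  1) = -25/26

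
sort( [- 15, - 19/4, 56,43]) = [ - 15, - 19/4, 43, 56 ] 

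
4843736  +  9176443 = 14020179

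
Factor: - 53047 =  - 53047^1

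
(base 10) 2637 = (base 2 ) 101001001101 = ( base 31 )2n2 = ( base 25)45c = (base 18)829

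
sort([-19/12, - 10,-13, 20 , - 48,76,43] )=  [  -  48, - 13, - 10, - 19/12 , 20, 43,76]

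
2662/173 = 2662/173  =  15.39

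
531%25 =6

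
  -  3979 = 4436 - 8415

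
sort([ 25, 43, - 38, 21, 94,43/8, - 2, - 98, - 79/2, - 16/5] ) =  [ - 98, - 79/2, - 38,-16/5, - 2,  43/8, 21, 25, 43, 94] 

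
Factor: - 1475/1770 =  - 5/6 = - 2^(  -  1 )*3^( - 1 ) * 5^1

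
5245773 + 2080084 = 7325857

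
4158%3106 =1052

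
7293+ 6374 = 13667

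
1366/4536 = 683/2268  =  0.30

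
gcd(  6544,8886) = 2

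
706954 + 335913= 1042867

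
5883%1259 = 847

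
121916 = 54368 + 67548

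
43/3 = 43/3= 14.33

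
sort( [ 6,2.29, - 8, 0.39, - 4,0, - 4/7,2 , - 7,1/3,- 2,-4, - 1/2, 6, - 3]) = [ - 8, - 7, - 4 , - 4, - 3, - 2, - 4/7,-1/2,0,1/3, 0.39 , 2, 2.29,  6,6] 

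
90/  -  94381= - 1  +  94291/94381 = - 0.00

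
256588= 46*5578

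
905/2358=905/2358 = 0.38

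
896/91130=448/45565=0.01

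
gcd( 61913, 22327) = 1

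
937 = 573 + 364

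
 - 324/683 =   -  1 + 359/683 = -0.47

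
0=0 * 737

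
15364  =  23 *668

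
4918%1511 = 385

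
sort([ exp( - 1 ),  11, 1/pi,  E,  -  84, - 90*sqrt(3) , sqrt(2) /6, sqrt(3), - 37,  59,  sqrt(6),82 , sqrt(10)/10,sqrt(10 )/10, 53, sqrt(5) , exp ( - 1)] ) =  [ - 90*sqrt ( 3 ),  -  84,-37,sqrt( 2)/6 , sqrt( 10 ) /10, sqrt(10 )/10, 1/pi, exp( - 1), exp( - 1) , sqrt ( 3), sqrt(5),sqrt( 6), E,  11 , 53,59,82]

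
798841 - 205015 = 593826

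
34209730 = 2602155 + 31607575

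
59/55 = 1 + 4/55 = 1.07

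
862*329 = 283598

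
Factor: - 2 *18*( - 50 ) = 2^3 * 3^2*5^2 = 1800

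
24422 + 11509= 35931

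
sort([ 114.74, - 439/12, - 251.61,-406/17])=[ - 251.61, - 439/12, - 406/17, 114.74 ] 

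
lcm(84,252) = 252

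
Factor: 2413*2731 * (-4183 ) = - 27565564249 = -19^1*47^1*89^1*127^1*2731^1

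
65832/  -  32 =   -  8229/4 = - 2057.25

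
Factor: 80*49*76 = 2^6*5^1*7^2*19^1 = 297920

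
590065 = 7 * 84295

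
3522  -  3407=115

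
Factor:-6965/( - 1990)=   7/2 = 2^(  -  1) *7^1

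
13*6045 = 78585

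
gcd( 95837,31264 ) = 1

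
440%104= 24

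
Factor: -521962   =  -2^1*7^1*23^1* 1621^1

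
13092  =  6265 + 6827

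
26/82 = 13/41 = 0.32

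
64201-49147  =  15054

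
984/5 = 984/5 = 196.80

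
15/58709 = 15/58709  =  0.00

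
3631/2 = 1815+1/2 = 1815.50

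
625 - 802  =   - 177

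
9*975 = 8775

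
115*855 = 98325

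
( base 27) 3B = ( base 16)5c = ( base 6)232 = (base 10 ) 92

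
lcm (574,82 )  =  574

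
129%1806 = 129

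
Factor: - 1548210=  - 2^1*3^1 * 5^1*51607^1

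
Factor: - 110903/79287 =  - 3^( - 1 )*107^(-1)*449^1  =  - 449/321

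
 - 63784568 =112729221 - 176513789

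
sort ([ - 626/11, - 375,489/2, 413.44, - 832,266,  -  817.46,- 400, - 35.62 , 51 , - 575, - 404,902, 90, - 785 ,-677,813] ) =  [ - 832,  -  817.46 ,-785, - 677, - 575,- 404 ,-400,-375, - 626/11,  -  35.62,  51, 90, 489/2,266,413.44,813 , 902] 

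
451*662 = 298562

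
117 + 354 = 471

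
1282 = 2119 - 837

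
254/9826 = 127/4913=   0.03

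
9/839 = 9/839 = 0.01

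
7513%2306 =595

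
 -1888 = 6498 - 8386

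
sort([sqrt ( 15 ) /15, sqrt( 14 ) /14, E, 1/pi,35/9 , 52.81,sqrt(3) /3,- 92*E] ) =[ - 92*E, sqrt(15)/15, sqrt(14) /14, 1/pi, sqrt( 3) /3, E, 35/9,52.81 ] 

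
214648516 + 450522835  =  665171351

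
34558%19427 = 15131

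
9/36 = 1/4 = 0.25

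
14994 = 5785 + 9209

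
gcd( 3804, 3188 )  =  4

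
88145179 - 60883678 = 27261501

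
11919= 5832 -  - 6087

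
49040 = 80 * 613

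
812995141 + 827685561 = 1640680702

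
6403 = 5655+748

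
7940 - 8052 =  - 112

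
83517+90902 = 174419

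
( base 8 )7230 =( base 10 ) 3736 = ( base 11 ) 2897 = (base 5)104421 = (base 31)3RG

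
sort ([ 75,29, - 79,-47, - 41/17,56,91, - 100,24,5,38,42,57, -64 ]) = [  -  100,-79, - 64,-47,- 41/17,5 , 24,29, 38, 42, 56,57,75, 91 ]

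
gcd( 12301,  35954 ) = 1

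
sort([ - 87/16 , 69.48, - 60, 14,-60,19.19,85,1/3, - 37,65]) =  [-60, - 60, - 37, - 87/16,1/3, 14, 19.19,65,69.48, 85]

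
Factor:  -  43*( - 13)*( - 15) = -3^1*5^1*13^1 * 43^1= - 8385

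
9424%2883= 775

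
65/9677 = 65/9677= 0.01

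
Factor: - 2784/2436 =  - 8/7 = -2^3*7^( - 1) 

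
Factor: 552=2^3*3^1*23^1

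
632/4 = 158 = 158.00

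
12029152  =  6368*1889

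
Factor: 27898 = 2^1*13^1* 29^1*37^1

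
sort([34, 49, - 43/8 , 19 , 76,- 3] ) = [ - 43/8 ,  -  3 , 19,  34 , 49,76]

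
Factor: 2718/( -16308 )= -1/6  =  - 2^ ( - 1)*3^(-1) 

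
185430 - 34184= 151246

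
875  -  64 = 811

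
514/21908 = 257/10954 = 0.02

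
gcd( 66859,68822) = 13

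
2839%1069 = 701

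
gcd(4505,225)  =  5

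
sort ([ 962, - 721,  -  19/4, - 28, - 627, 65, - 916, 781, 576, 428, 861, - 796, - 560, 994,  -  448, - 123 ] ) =[ - 916,-796, - 721, - 627,-560,-448,-123, - 28, - 19/4, 65, 428,576,781 , 861, 962, 994 ] 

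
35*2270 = 79450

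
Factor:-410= -2^1 * 5^1*41^1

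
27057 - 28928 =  - 1871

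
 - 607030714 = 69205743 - 676236457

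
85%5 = 0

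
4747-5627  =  -880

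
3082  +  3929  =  7011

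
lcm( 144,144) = 144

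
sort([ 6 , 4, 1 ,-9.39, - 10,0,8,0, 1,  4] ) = [ - 10, -9.39,0, 0,1 , 1,  4, 4, 6, 8]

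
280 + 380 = 660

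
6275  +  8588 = 14863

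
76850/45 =1707 + 7/9 =1707.78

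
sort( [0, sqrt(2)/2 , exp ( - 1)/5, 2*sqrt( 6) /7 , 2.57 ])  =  [0, exp( - 1) /5,2*sqrt(6 )/7,sqrt(2)/2 , 2.57 ] 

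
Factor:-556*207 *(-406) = 46727352 = 2^3*3^2*7^1*23^1* 29^1*139^1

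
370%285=85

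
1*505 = 505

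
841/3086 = 841/3086 = 0.27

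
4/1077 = 4/1077 = 0.00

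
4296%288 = 264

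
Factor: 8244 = 2^2*3^2*229^1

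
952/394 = 476/197=2.42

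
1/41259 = 1/41259 = 0.00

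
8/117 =8/117 = 0.07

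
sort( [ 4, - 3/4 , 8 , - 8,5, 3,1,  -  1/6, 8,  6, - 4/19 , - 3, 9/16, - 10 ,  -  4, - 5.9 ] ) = [ - 10, - 8, - 5.9, - 4, - 3,- 3/4, - 4/19, - 1/6, 9/16,  1, 3,4,5, 6 , 8,  8]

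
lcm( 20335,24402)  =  122010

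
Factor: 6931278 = 2^1 *3^3 * 47^1  *  2731^1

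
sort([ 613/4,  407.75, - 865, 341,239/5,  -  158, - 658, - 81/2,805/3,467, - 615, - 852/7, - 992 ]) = [ - 992, - 865, - 658, - 615, - 158, - 852/7, - 81/2 , 239/5, 613/4,805/3, 341,407.75, 467 ] 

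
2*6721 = 13442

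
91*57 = 5187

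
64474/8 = 32237/4 = 8059.25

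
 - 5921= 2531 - 8452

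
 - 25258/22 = -12629/11 = - 1148.09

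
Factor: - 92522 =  - 2^1 * 46261^1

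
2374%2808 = 2374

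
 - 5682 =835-6517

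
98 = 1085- 987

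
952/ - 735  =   - 2 + 74/105=- 1.30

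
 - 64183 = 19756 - 83939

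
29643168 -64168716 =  - 34525548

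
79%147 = 79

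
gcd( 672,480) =96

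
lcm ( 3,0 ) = 0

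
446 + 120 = 566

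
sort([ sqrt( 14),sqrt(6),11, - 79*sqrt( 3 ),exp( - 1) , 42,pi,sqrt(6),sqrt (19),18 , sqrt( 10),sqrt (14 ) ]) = [ - 79*sqrt(3 ),exp( - 1),  sqrt(6), sqrt (6),pi, sqrt(10 ), sqrt( 14),sqrt(14 ),sqrt(19),  11, 18  ,  42 ] 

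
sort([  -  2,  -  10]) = [ - 10, - 2 ]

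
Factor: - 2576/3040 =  - 161/190 = - 2^(  -  1)* 5^(-1) *7^1 * 19^( - 1 )*23^1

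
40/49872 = 5/6234 = 0.00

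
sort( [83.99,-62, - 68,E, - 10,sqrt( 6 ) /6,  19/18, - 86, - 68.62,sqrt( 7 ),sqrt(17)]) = [ - 86, - 68.62, - 68,- 62, - 10,  sqrt( 6)/6,19/18,sqrt(7),E,sqrt( 17), 83.99]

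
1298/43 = 1298/43 =30.19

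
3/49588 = 3/49588 = 0.00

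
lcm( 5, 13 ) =65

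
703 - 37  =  666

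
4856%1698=1460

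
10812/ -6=  -  1802 + 0/1 = - 1802.00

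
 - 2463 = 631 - 3094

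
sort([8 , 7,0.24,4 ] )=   [ 0.24,4, 7  ,  8 ] 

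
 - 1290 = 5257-6547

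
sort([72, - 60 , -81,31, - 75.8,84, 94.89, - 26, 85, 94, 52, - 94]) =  [-94,-81, - 75.8, - 60, - 26, 31,52, 72, 84 , 85, 94,  94.89] 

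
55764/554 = 27882/277 = 100.66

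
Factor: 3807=3^4*47^1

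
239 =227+12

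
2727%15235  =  2727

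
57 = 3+54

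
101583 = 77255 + 24328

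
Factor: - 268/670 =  - 2/5 = - 2^1*5^( - 1)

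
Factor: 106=2^1*53^1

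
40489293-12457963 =28031330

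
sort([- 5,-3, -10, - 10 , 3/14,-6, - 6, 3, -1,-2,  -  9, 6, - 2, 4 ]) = [-10,-10, - 9,-6,-6, - 5,-3, - 2,-2, - 1,3/14 , 3, 4, 6] 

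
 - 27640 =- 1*27640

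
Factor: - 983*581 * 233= - 7^1 * 83^1*233^1*983^1= - 133071659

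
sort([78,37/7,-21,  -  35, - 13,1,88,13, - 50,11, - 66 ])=[ - 66 , - 50 , - 35, - 21,-13,1,37/7,11,13,78,88]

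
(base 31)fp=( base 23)L7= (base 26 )im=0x1EA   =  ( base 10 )490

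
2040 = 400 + 1640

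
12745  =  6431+6314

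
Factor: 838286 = 2^1*41^1*10223^1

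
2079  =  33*63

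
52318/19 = 52318/19 = 2753.58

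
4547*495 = 2250765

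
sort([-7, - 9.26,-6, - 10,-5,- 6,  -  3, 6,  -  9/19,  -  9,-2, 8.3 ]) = [ - 10, - 9.26, -9,-7, - 6, - 6,-5,-3, - 2, -9/19, 6, 8.3 ]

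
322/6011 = 322/6011 = 0.05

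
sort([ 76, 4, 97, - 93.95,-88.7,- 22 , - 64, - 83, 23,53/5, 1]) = [ - 93.95,  -  88.7, - 83, - 64, - 22,1,4,53/5, 23, 76, 97]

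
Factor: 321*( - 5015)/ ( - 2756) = 1609815/2756 = 2^ ( - 2)*3^1*5^1*13^ ( - 1)*17^1 *53^( - 1 )*59^1*107^1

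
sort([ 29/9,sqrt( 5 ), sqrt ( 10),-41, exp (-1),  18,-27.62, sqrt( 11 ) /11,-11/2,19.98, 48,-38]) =[ - 41,-38, - 27.62,-11/2, sqrt( 11 ) /11, exp( - 1 ),  sqrt(5), sqrt( 10),29/9,  18, 19.98,48] 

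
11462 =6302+5160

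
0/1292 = 0 = 0.00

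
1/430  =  1/430 = 0.00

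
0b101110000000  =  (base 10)2944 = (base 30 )384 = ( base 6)21344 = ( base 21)6e4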